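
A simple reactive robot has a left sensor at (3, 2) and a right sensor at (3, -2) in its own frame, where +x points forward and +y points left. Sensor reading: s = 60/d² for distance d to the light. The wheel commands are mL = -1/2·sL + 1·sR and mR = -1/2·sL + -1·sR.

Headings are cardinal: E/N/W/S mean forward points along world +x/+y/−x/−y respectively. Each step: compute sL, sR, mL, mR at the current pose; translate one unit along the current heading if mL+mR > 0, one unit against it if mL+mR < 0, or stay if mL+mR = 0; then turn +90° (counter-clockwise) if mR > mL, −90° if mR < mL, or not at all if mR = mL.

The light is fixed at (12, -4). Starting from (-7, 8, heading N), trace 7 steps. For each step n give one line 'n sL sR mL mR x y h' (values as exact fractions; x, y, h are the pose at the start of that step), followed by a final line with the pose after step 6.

n=0: pose=(-7,8,N); sL=10/111, sR=30/257; mL=2045/28527, mR=-4615/28527; mL+mR=-10/111 → advance -1; mR−mL=-60/257 → turn -1·90°
n=1: pose=(-7,7,E); sL=12/85, sR=60/337; mL=3078/28645, mR=-7122/28645; mL+mR=-12/85 → advance -1; mR−mL=-120/337 → turn -1·90°
n=2: pose=(-8,7,S); sL=15/97, sR=15/137; mL=855/26578, mR=-4965/26578; mL+mR=-15/97 → advance -1; mR−mL=-30/137 → turn -1·90°
n=3: pose=(-8,8,W); sL=60/629, sR=12/145; mL=3198/91205, mR=-11898/91205; mL+mR=-60/629 → advance -1; mR−mL=-24/145 → turn -1·90°
n=4: pose=(-7,8,N); sL=10/111, sR=30/257; mL=2045/28527, mR=-4615/28527; mL+mR=-10/111 → advance -1; mR−mL=-60/257 → turn -1·90°
n=5: pose=(-7,7,E); sL=12/85, sR=60/337; mL=3078/28645, mR=-7122/28645; mL+mR=-12/85 → advance -1; mR−mL=-120/337 → turn -1·90°
n=6: pose=(-8,7,S); sL=15/97, sR=15/137; mL=855/26578, mR=-4965/26578; mL+mR=-15/97 → advance -1; mR−mL=-30/137 → turn -1·90°

0 10/111 30/257 2045/28527 -4615/28527 -7 8 N
1 12/85 60/337 3078/28645 -7122/28645 -7 7 E
2 15/97 15/137 855/26578 -4965/26578 -8 7 S
3 60/629 12/145 3198/91205 -11898/91205 -8 8 W
4 10/111 30/257 2045/28527 -4615/28527 -7 8 N
5 12/85 60/337 3078/28645 -7122/28645 -7 7 E
6 15/97 15/137 855/26578 -4965/26578 -8 7 S
final -8 8 W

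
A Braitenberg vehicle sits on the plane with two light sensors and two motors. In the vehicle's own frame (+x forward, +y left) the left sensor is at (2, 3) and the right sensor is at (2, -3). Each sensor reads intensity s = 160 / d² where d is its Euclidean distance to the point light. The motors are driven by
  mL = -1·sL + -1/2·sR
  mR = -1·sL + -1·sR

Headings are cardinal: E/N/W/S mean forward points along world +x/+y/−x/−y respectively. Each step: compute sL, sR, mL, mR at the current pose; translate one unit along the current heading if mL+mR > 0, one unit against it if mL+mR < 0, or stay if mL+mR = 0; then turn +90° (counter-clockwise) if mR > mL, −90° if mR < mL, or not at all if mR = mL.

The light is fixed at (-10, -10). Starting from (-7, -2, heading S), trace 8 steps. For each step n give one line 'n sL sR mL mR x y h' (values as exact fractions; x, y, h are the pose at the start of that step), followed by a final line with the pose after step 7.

n=0: pose=(-7,-2,S); sL=20/9, sR=40/9; mL=-40/9, mR=-20/3; mL+mR=-100/9 → advance -1; mR−mL=-20/9 → turn -1·90°
n=1: pose=(-7,-1,W); sL=160/37, sR=32/29; mL=-5232/1073, mR=-5824/1073; mL+mR=-11056/1073 → advance -1; mR−mL=-16/29 → turn -1·90°
n=2: pose=(-6,-1,N); sL=80/61, sR=16/17; mL=-1848/1037, mR=-2336/1037; mL+mR=-4184/1037 → advance -1; mR−mL=-8/17 → turn -1·90°
n=3: pose=(-6,-2,E); sL=160/157, sR=160/61; mL=-22320/9577, mR=-34880/9577; mL+mR=-57200/9577 → advance -1; mR−mL=-80/61 → turn -1·90°
n=4: pose=(-7,-2,S); sL=20/9, sR=40/9; mL=-40/9, mR=-20/3; mL+mR=-100/9 → advance -1; mR−mL=-20/9 → turn -1·90°
n=5: pose=(-7,-1,W); sL=160/37, sR=32/29; mL=-5232/1073, mR=-5824/1073; mL+mR=-11056/1073 → advance -1; mR−mL=-16/29 → turn -1·90°
n=6: pose=(-6,-1,N); sL=80/61, sR=16/17; mL=-1848/1037, mR=-2336/1037; mL+mR=-4184/1037 → advance -1; mR−mL=-8/17 → turn -1·90°
n=7: pose=(-6,-2,E); sL=160/157, sR=160/61; mL=-22320/9577, mR=-34880/9577; mL+mR=-57200/9577 → advance -1; mR−mL=-80/61 → turn -1·90°

0 20/9 40/9 -40/9 -20/3 -7 -2 S
1 160/37 32/29 -5232/1073 -5824/1073 -7 -1 W
2 80/61 16/17 -1848/1037 -2336/1037 -6 -1 N
3 160/157 160/61 -22320/9577 -34880/9577 -6 -2 E
4 20/9 40/9 -40/9 -20/3 -7 -2 S
5 160/37 32/29 -5232/1073 -5824/1073 -7 -1 W
6 80/61 16/17 -1848/1037 -2336/1037 -6 -1 N
7 160/157 160/61 -22320/9577 -34880/9577 -6 -2 E
final -7 -2 S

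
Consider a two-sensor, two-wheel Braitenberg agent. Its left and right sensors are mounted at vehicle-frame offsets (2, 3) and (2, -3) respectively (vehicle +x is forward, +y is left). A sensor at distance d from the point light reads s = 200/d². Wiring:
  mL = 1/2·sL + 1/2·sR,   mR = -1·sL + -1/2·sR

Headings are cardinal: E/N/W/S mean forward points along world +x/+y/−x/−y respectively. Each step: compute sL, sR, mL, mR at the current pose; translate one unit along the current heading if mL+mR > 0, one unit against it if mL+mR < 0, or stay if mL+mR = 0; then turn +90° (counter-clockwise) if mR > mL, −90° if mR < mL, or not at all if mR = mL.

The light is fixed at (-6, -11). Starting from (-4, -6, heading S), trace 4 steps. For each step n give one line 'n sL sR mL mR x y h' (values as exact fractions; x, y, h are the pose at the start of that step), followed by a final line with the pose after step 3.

0 100/17 20 220/17 -270/17 -4 -6 S
1 200/9 200/81 1000/81 -1900/81 -4 -5 W
2 25/8 2 41/16 -33/8 -3 -5 N
3 200/89 200/29 11800/2581 -14700/2581 -3 -6 E
final -4 -6 S

n=0: pose=(-4,-6,S); sL=100/17, sR=20; mL=220/17, mR=-270/17; mL+mR=-50/17 → advance -1; mR−mL=-490/17 → turn -1·90°
n=1: pose=(-4,-5,W); sL=200/9, sR=200/81; mL=1000/81, mR=-1900/81; mL+mR=-100/9 → advance -1; mR−mL=-2900/81 → turn -1·90°
n=2: pose=(-3,-5,N); sL=25/8, sR=2; mL=41/16, mR=-33/8; mL+mR=-25/16 → advance -1; mR−mL=-107/16 → turn -1·90°
n=3: pose=(-3,-6,E); sL=200/89, sR=200/29; mL=11800/2581, mR=-14700/2581; mL+mR=-100/89 → advance -1; mR−mL=-26500/2581 → turn -1·90°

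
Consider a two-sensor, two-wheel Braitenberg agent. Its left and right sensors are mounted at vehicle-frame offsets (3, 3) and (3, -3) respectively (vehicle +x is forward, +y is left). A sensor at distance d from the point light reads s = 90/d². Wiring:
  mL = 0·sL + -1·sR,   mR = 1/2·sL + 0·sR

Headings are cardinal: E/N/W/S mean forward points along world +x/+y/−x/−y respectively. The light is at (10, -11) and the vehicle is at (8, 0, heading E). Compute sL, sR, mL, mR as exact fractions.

90/197 18/13 -18/13 45/197

left sensor world pos  = (11, 3); dL² = 197
right sensor world pos = (11, -3); dR² = 65
sL = 90/197 = 90/197
sR = 90/65 = 18/13
mL = 0·sL + -1·sR = -18/13
mR = 1/2·sL + 0·sR = 45/197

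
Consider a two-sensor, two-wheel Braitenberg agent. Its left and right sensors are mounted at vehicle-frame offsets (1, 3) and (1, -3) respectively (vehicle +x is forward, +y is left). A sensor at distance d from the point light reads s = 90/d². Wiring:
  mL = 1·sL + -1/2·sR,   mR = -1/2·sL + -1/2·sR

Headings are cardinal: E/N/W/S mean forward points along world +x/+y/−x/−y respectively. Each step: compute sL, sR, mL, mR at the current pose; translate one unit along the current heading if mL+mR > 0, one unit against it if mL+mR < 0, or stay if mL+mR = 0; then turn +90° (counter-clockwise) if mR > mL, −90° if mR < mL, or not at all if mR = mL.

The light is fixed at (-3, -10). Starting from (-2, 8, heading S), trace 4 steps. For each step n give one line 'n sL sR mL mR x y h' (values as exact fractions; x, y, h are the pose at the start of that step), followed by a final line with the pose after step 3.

0 18/61 90/293 2529/17873 -5382/17873 -2 8 S
1 45/128 45/242 4005/15488 -8325/30976 -2 9 W
2 90/401 18/85 4041/34085 -7434/34085 -1 9 N
3 1/5 5/13 1/130 -19/65 -1 8 E
final -2 8 S

n=0: pose=(-2,8,S); sL=18/61, sR=90/293; mL=2529/17873, mR=-5382/17873; mL+mR=-2853/17873 → advance -1; mR−mL=-27/61 → turn -1·90°
n=1: pose=(-2,9,W); sL=45/128, sR=45/242; mL=4005/15488, mR=-8325/30976; mL+mR=-315/30976 → advance -1; mR−mL=-135/256 → turn -1·90°
n=2: pose=(-1,9,N); sL=90/401, sR=18/85; mL=4041/34085, mR=-7434/34085; mL+mR=-3393/34085 → advance -1; mR−mL=-135/401 → turn -1·90°
n=3: pose=(-1,8,E); sL=1/5, sR=5/13; mL=1/130, mR=-19/65; mL+mR=-37/130 → advance -1; mR−mL=-3/10 → turn -1·90°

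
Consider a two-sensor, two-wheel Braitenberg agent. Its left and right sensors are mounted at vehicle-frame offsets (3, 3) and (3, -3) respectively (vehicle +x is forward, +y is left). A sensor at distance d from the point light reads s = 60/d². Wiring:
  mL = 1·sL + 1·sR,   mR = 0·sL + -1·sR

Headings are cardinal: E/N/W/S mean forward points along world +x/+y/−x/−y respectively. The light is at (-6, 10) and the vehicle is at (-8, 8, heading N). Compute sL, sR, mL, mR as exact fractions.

30/13 30 420/13 -30

left sensor world pos  = (-11, 11); dL² = 26
right sensor world pos = (-5, 11); dR² = 2
sL = 60/26 = 30/13
sR = 60/2 = 30
mL = 1·sL + 1·sR = 420/13
mR = 0·sL + -1·sR = -30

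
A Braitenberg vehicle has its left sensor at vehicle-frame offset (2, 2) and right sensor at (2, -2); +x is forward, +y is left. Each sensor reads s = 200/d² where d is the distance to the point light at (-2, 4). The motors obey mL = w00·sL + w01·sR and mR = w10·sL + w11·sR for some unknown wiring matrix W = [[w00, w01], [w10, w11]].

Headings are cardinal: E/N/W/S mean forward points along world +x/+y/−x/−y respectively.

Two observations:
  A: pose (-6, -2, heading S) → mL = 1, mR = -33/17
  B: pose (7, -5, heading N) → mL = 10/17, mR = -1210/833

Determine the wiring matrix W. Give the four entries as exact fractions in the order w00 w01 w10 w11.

obs A: pose=(-6,-2,S) → sL=50/17, sR=2, mL=1, mR=-33/17
obs B: pose=(7,-5,N) → sL=100/49, sR=20/17, mL=10/17, mR=-1210/833
sensor matrix S = [[50/17, 2], [100/49, 20/17]]; det S = -8800/14161
solve [mL_A; mL_B] = S·[w00; w01] and [mR_A; mR_B] = S·[w10; w11]:
  w00 = 0, w01 = 1/2, w10 = -1, w11 = 1/2

0 1/2 -1 1/2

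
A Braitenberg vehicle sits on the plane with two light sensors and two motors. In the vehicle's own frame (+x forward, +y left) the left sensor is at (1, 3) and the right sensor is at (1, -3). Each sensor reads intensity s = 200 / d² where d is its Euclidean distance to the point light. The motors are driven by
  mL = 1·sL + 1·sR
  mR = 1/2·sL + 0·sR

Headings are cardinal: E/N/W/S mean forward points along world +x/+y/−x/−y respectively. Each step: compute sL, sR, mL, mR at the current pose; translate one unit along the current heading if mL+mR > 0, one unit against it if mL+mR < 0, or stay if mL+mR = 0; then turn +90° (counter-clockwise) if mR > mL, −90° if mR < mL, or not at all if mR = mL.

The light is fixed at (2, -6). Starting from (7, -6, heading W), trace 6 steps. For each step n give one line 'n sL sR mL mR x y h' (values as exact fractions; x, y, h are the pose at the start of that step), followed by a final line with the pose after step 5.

n=0: pose=(7,-6,W); sL=8, sR=8; mL=16, mR=4; mL+mR=20 → advance +1; mR−mL=-12 → turn -1·90°
n=1: pose=(6,-6,N); sL=100, sR=4; mL=104, mR=50; mL+mR=154 → advance +1; mR−mL=-54 → turn -1·90°
n=2: pose=(6,-5,E); sL=200/41, sR=200/29; mL=14000/1189, mR=100/41; mL+mR=16900/1189 → advance +1; mR−mL=-11100/1189 → turn -1·90°
n=3: pose=(7,-5,S); sL=25/8, sR=50; mL=425/8, mR=25/16; mL+mR=875/16 → advance +1; mR−mL=-825/16 → turn -1·90°
n=4: pose=(7,-6,W); sL=8, sR=8; mL=16, mR=4; mL+mR=20 → advance +1; mR−mL=-12 → turn -1·90°
n=5: pose=(6,-6,N); sL=100, sR=4; mL=104, mR=50; mL+mR=154 → advance +1; mR−mL=-54 → turn -1·90°

0 8 8 16 4 7 -6 W
1 100 4 104 50 6 -6 N
2 200/41 200/29 14000/1189 100/41 6 -5 E
3 25/8 50 425/8 25/16 7 -5 S
4 8 8 16 4 7 -6 W
5 100 4 104 50 6 -6 N
final 6 -5 E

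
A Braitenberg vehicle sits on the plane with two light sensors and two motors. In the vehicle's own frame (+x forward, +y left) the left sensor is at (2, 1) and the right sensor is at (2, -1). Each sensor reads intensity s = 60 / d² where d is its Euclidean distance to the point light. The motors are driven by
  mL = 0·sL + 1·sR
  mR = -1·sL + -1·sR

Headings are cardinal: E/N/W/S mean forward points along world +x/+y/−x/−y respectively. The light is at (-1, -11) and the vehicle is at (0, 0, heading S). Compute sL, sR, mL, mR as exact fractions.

12/17 20/27 20/27 -664/459

left sensor world pos  = (1, -2); dL² = 85
right sensor world pos = (-1, -2); dR² = 81
sL = 60/85 = 12/17
sR = 60/81 = 20/27
mL = 0·sL + 1·sR = 20/27
mR = -1·sL + -1·sR = -664/459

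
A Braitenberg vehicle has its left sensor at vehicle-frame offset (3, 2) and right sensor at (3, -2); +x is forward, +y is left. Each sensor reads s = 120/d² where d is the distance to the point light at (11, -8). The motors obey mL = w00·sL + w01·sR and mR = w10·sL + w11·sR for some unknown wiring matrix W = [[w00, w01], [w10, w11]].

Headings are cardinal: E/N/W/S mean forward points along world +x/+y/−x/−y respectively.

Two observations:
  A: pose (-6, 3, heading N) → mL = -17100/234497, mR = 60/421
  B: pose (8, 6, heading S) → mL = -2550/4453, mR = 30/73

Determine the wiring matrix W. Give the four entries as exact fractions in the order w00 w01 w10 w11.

-1 1/2 0 1/2

obs A: pose=(-6,3,N) → sL=120/557, sR=120/421, mL=-17100/234497, mR=60/421
obs B: pose=(8,6,S) → sL=60/61, sR=60/73, mL=-2550/4453, mR=30/73
sensor matrix S = [[120/557, 120/421], [60/61, 60/73]]; det S = -107856000/1044215141
solve [mL_A; mL_B] = S·[w00; w01] and [mR_A; mR_B] = S·[w10; w11]:
  w00 = -1, w01 = 1/2, w10 = 0, w11 = 1/2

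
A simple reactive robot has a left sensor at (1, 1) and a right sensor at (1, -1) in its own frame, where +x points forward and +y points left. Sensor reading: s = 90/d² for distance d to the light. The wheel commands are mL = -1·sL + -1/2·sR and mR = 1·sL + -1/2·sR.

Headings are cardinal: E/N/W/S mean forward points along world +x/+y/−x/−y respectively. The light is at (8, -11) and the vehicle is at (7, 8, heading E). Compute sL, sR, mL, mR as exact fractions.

left sensor world pos  = (8, 9); dL² = 400
right sensor world pos = (8, 7); dR² = 324
sL = 90/400 = 9/40
sR = 90/324 = 5/18
mL = -1·sL + -1/2·sR = -131/360
mR = 1·sL + -1/2·sR = 31/360

9/40 5/18 -131/360 31/360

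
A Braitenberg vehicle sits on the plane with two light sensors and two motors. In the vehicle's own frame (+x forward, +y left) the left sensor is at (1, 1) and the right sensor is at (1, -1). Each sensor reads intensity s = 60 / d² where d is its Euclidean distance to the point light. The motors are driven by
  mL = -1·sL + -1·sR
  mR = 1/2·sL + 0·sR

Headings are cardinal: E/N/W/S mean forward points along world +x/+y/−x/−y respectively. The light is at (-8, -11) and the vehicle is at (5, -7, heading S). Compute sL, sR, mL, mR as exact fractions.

12/41 20/51 -1432/2091 6/41

left sensor world pos  = (6, -8); dL² = 205
right sensor world pos = (4, -8); dR² = 153
sL = 60/205 = 12/41
sR = 60/153 = 20/51
mL = -1·sL + -1·sR = -1432/2091
mR = 1/2·sL + 0·sR = 6/41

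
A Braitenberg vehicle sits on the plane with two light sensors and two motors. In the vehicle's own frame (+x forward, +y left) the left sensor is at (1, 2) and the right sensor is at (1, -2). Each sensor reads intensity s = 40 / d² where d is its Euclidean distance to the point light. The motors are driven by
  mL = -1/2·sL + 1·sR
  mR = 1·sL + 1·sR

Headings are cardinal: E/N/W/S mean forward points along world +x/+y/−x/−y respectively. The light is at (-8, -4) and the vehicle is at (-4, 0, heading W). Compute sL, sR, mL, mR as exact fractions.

40/13 8/9 -76/117 464/117

left sensor world pos  = (-5, -2); dL² = 13
right sensor world pos = (-5, 2); dR² = 45
sL = 40/13 = 40/13
sR = 40/45 = 8/9
mL = -1/2·sL + 1·sR = -76/117
mR = 1·sL + 1·sR = 464/117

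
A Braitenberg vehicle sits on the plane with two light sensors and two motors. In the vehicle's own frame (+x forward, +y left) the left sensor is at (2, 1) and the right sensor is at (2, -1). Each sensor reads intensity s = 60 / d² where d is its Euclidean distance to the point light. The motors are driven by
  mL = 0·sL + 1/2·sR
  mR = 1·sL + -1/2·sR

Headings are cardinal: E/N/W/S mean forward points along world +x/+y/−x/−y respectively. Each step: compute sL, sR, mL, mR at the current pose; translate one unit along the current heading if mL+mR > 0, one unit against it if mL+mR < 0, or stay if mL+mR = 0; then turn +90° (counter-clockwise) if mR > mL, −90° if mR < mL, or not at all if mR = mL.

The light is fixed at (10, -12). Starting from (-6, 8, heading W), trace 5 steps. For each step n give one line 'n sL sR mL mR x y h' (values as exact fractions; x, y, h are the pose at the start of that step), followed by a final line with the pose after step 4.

0 12/137 4/51 2/51 338/6987 -6 8 W
1 3/29 5/54 5/108 179/3132 -7 8 S
2 12/125 20/183 10/183 946/22875 -7 7 E
3 30/257 30/289 15/289 4815/74273 -6 7 S
4 60/557 12/97 6/97 2478/54029 -6 6 E
final -5 6 S

n=0: pose=(-6,8,W); sL=12/137, sR=4/51; mL=2/51, mR=338/6987; mL+mR=12/137 → advance +1; mR−mL=64/6987 → turn +1·90°
n=1: pose=(-7,8,S); sL=3/29, sR=5/54; mL=5/108, mR=179/3132; mL+mR=3/29 → advance +1; mR−mL=17/1566 → turn +1·90°
n=2: pose=(-7,7,E); sL=12/125, sR=20/183; mL=10/183, mR=946/22875; mL+mR=12/125 → advance +1; mR−mL=-304/22875 → turn -1·90°
n=3: pose=(-6,7,S); sL=30/257, sR=30/289; mL=15/289, mR=4815/74273; mL+mR=30/257 → advance +1; mR−mL=960/74273 → turn +1·90°
n=4: pose=(-6,6,E); sL=60/557, sR=12/97; mL=6/97, mR=2478/54029; mL+mR=60/557 → advance +1; mR−mL=-864/54029 → turn -1·90°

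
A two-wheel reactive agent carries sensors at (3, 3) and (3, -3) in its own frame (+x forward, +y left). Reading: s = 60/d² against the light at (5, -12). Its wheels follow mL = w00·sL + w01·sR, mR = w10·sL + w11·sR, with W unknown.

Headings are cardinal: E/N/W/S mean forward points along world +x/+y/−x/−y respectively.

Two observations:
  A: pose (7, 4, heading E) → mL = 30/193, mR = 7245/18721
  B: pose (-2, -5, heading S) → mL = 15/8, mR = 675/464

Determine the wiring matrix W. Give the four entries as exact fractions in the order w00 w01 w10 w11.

obs A: pose=(7,4,E) → sL=30/193, sR=30/97, mL=30/193, mR=7245/18721
obs B: pose=(-2,-5,S) → sL=15/8, sR=15/29, mL=15/8, mR=675/464
sensor matrix S = [[30/193, 30/97], [15/8, 15/29]]; det S = -1084725/2171636
solve [mL_A; mL_B] = S·[w00; w01] and [mR_A; mR_B] = S·[w10; w11]:
  w00 = 1, w01 = 0, w10 = 1/2, w11 = 1

1 0 1/2 1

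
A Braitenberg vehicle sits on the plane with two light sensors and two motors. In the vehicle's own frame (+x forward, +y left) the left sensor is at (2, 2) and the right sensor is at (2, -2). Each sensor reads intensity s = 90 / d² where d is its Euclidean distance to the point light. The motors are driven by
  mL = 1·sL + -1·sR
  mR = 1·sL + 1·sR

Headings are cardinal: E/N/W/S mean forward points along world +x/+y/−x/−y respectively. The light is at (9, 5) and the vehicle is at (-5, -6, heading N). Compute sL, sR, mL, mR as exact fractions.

90/337 2/5 -224/1685 1124/1685

left sensor world pos  = (-7, -4); dL² = 337
right sensor world pos = (-3, -4); dR² = 225
sL = 90/337 = 90/337
sR = 90/225 = 2/5
mL = 1·sL + -1·sR = -224/1685
mR = 1·sL + 1·sR = 1124/1685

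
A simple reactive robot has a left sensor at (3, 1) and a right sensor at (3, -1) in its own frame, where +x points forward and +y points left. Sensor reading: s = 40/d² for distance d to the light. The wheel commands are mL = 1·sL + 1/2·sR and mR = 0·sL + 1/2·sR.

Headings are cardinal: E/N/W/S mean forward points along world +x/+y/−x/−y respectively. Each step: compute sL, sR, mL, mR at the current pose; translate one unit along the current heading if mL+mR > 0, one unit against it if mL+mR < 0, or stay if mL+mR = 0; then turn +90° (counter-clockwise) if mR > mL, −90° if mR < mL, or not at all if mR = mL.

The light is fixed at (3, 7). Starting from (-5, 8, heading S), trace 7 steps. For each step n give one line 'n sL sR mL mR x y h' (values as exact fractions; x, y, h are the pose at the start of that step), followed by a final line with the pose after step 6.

0 40/53 8/17 892/901 4/17 -5 8 S
1 20/61 20/61 30/61 10/61 -5 7 W
2 40/109 40/73 5100/7957 20/73 -6 7 N
3 1 10/9 14/9 5/9 -6 8 E
4 40/53 8/17 892/901 4/17 -5 8 S
5 20/61 20/61 30/61 10/61 -5 7 W
6 40/109 40/73 5100/7957 20/73 -6 7 N
final -6 8 E

n=0: pose=(-5,8,S); sL=40/53, sR=8/17; mL=892/901, mR=4/17; mL+mR=1104/901 → advance +1; mR−mL=-40/53 → turn -1·90°
n=1: pose=(-5,7,W); sL=20/61, sR=20/61; mL=30/61, mR=10/61; mL+mR=40/61 → advance +1; mR−mL=-20/61 → turn -1·90°
n=2: pose=(-6,7,N); sL=40/109, sR=40/73; mL=5100/7957, mR=20/73; mL+mR=7280/7957 → advance +1; mR−mL=-40/109 → turn -1·90°
n=3: pose=(-6,8,E); sL=1, sR=10/9; mL=14/9, mR=5/9; mL+mR=19/9 → advance +1; mR−mL=-1 → turn -1·90°
n=4: pose=(-5,8,S); sL=40/53, sR=8/17; mL=892/901, mR=4/17; mL+mR=1104/901 → advance +1; mR−mL=-40/53 → turn -1·90°
n=5: pose=(-5,7,W); sL=20/61, sR=20/61; mL=30/61, mR=10/61; mL+mR=40/61 → advance +1; mR−mL=-20/61 → turn -1·90°
n=6: pose=(-6,7,N); sL=40/109, sR=40/73; mL=5100/7957, mR=20/73; mL+mR=7280/7957 → advance +1; mR−mL=-40/109 → turn -1·90°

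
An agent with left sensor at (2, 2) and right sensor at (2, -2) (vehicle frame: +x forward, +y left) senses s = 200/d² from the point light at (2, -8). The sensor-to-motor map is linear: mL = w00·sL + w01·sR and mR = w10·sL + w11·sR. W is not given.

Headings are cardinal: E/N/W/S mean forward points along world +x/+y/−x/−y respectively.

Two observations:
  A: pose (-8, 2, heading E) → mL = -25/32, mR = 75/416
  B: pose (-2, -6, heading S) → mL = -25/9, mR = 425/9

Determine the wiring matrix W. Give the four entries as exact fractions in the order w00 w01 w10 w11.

obs A: pose=(-8,2,E) → sL=25/26, sR=25/16, mL=-25/32, mR=75/416
obs B: pose=(-2,-6,S) → sL=50, sR=50/9, mL=-25/9, mR=425/9
sensor matrix S = [[25/26, 25/16], [50, 50/9]]; det S = -68125/936
solve [mL_A; mL_B] = S·[w00; w01] and [mR_A; mR_B] = S·[w10; w11]:
  w00 = 0, w01 = -1/2, w10 = 1, w11 = -1/2

0 -1/2 1 -1/2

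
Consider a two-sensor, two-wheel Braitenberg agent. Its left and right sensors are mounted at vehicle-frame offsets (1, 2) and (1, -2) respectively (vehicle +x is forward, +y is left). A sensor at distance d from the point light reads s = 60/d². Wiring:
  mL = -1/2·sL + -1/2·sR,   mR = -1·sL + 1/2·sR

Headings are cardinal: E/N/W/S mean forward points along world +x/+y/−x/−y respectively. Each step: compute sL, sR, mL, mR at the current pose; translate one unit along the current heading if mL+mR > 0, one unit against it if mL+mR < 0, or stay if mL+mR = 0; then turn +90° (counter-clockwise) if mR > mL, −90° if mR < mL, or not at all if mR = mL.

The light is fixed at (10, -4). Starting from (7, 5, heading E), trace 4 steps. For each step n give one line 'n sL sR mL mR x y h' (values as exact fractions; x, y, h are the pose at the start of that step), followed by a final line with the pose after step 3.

n=0: pose=(7,5,E); sL=12/25, sR=60/53; mL=-1068/1325, mR=114/1325; mL+mR=-18/25 → advance -1; mR−mL=1182/1325 → turn +1·90°
n=1: pose=(6,5,N); sL=15/34, sR=15/26; mL=-225/442, mR=-135/884; mL+mR=-45/68 → advance -1; mR−mL=315/884 → turn +1·90°
n=2: pose=(6,4,W); sL=60/61, sR=12/25; mL=-1116/1525, mR=-1134/1525; mL+mR=-90/61 → advance -1; mR−mL=-18/1525 → turn -1·90°
n=3: pose=(7,4,N); sL=30/53, sR=30/41; mL=-1410/2173, mR=-435/2173; mL+mR=-45/53 → advance -1; mR−mL=975/2173 → turn +1·90°

0 12/25 60/53 -1068/1325 114/1325 7 5 E
1 15/34 15/26 -225/442 -135/884 6 5 N
2 60/61 12/25 -1116/1525 -1134/1525 6 4 W
3 30/53 30/41 -1410/2173 -435/2173 7 4 N
final 7 3 W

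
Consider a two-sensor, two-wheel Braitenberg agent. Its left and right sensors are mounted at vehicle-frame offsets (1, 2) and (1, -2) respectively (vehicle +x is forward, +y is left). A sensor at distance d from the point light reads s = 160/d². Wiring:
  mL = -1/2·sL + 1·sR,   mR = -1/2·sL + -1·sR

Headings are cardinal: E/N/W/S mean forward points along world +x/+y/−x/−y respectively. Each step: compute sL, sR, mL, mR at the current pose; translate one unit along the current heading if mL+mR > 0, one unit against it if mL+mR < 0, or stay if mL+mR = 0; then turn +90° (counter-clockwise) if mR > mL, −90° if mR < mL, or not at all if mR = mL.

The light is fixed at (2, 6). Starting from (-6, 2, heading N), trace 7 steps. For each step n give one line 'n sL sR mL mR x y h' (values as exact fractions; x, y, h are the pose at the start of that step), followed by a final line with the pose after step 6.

n=0: pose=(-6,2,N); sL=160/109, sR=32/9; mL=2768/981, mR=-4208/981; mL+mR=-160/109 → advance -1; mR−mL=-64/9 → turn -1·90°
n=1: pose=(-6,1,E); sL=80/29, sR=80/49; mL=360/1421, mR=-4280/1421; mL+mR=-80/29 → advance -1; mR−mL=-160/49 → turn -1·90°
n=2: pose=(-7,1,S); sL=32/17, sR=160/157; mL=208/2669, mR=-5232/2669; mL+mR=-32/17 → advance -1; mR−mL=-320/157 → turn -1·90°
n=3: pose=(-7,2,W); sL=20/17, sR=20/13; mL=210/221, mR=-470/221; mL+mR=-20/17 → advance -1; mR−mL=-40/13 → turn -1·90°
n=4: pose=(-6,2,N); sL=160/109, sR=32/9; mL=2768/981, mR=-4208/981; mL+mR=-160/109 → advance -1; mR−mL=-64/9 → turn -1·90°
n=5: pose=(-6,1,E); sL=80/29, sR=80/49; mL=360/1421, mR=-4280/1421; mL+mR=-80/29 → advance -1; mR−mL=-160/49 → turn -1·90°
n=6: pose=(-7,1,S); sL=32/17, sR=160/157; mL=208/2669, mR=-5232/2669; mL+mR=-32/17 → advance -1; mR−mL=-320/157 → turn -1·90°

0 160/109 32/9 2768/981 -4208/981 -6 2 N
1 80/29 80/49 360/1421 -4280/1421 -6 1 E
2 32/17 160/157 208/2669 -5232/2669 -7 1 S
3 20/17 20/13 210/221 -470/221 -7 2 W
4 160/109 32/9 2768/981 -4208/981 -6 2 N
5 80/29 80/49 360/1421 -4280/1421 -6 1 E
6 32/17 160/157 208/2669 -5232/2669 -7 1 S
final -7 2 W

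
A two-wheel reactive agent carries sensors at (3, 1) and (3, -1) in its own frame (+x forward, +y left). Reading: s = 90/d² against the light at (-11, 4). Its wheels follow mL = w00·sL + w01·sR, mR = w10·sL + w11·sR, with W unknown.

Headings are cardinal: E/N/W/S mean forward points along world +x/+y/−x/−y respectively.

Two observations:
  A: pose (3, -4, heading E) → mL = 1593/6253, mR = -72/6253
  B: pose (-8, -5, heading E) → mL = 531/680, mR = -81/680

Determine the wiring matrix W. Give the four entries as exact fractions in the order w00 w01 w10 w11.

1/2 1/2 -1/2 1/2

obs A: pose=(3,-4,E) → sL=45/169, sR=9/37, mL=1593/6253, mR=-72/6253
obs B: pose=(-8,-5,E) → sL=9/10, sR=45/68, mL=531/680, mR=-81/680
sensor matrix S = [[45/169, 9/37], [9/10, 45/68]]; det S = -90801/2126020
solve [mL_A; mL_B] = S·[w00; w01] and [mR_A; mR_B] = S·[w10; w11]:
  w00 = 1/2, w01 = 1/2, w10 = -1/2, w11 = 1/2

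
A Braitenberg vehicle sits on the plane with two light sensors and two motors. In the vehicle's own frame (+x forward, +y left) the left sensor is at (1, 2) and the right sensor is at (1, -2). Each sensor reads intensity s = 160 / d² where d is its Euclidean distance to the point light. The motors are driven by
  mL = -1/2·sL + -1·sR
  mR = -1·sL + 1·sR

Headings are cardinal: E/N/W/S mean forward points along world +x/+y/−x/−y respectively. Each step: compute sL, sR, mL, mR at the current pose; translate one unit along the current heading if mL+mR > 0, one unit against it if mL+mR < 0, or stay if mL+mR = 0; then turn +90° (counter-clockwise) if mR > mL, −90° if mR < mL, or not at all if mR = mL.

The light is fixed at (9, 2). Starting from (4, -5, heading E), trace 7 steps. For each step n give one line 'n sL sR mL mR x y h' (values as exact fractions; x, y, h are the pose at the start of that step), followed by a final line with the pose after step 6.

n=0: pose=(4,-5,E); sL=160/41, sR=160/97; mL=-14320/3977, mR=-8960/3977; mL+mR=-240/41 → advance -1; mR−mL=5360/3977 → turn +1·90°
n=1: pose=(3,-5,N); sL=8/5, sR=40/13; mL=-252/65, mR=96/65; mL+mR=-12/5 → advance -1; mR−mL=348/65 → turn +1·90°
n=2: pose=(3,-6,W); sL=160/149, sR=32/17; mL=-6128/2533, mR=2048/2533; mL+mR=-240/149 → advance -1; mR−mL=8176/2533 → turn +1·90°
n=3: pose=(4,-6,S); sL=16/9, sR=16/13; mL=-248/117, mR=-64/117; mL+mR=-8/3 → advance -1; mR−mL=184/117 → turn +1·90°
n=4: pose=(4,-5,E); sL=160/41, sR=160/97; mL=-14320/3977, mR=-8960/3977; mL+mR=-240/41 → advance -1; mR−mL=5360/3977 → turn +1·90°
n=5: pose=(3,-5,N); sL=8/5, sR=40/13; mL=-252/65, mR=96/65; mL+mR=-12/5 → advance -1; mR−mL=348/65 → turn +1·90°
n=6: pose=(3,-6,W); sL=160/149, sR=32/17; mL=-6128/2533, mR=2048/2533; mL+mR=-240/149 → advance -1; mR−mL=8176/2533 → turn +1·90°

0 160/41 160/97 -14320/3977 -8960/3977 4 -5 E
1 8/5 40/13 -252/65 96/65 3 -5 N
2 160/149 32/17 -6128/2533 2048/2533 3 -6 W
3 16/9 16/13 -248/117 -64/117 4 -6 S
4 160/41 160/97 -14320/3977 -8960/3977 4 -5 E
5 8/5 40/13 -252/65 96/65 3 -5 N
6 160/149 32/17 -6128/2533 2048/2533 3 -6 W
final 4 -6 S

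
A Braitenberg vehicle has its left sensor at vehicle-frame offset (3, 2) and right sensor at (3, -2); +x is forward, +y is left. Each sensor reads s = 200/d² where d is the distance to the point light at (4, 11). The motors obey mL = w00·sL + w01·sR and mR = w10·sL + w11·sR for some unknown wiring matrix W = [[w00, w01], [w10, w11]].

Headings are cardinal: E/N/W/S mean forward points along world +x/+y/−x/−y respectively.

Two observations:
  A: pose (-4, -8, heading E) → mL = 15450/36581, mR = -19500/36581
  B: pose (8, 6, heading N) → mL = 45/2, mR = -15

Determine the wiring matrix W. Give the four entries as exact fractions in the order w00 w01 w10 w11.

1 -1/2 -1/2 -1/2

obs A: pose=(-4,-8,E) → sL=100/157, sR=100/233, mL=15450/36581, mR=-19500/36581
obs B: pose=(8,6,N) → sL=25, sR=5, mL=45/2, mR=-15
sensor matrix S = [[100/157, 100/233], [25, 5]]; det S = -276000/36581
solve [mL_A; mL_B] = S·[w00; w01] and [mR_A; mR_B] = S·[w10; w11]:
  w00 = 1, w01 = -1/2, w10 = -1/2, w11 = -1/2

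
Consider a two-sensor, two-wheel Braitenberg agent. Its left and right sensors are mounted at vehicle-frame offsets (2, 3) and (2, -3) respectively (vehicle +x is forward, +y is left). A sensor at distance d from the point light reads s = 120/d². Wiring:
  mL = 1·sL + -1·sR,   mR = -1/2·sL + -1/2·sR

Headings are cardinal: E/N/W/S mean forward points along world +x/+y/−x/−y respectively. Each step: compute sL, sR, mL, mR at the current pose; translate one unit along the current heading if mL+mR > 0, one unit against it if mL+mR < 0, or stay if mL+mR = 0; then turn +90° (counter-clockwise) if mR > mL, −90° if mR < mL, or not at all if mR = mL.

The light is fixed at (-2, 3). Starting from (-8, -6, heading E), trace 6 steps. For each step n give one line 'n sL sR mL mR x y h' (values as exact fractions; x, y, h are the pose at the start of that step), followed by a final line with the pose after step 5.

n=0: pose=(-8,-6,E); sL=30/13, sR=3/4; mL=81/52, mR=-159/104; mL+mR=3/104 → advance +1; mR−mL=-321/104 → turn -1·90°
n=1: pose=(-7,-6,S); sL=24/25, sR=24/37; mL=288/925, mR=-744/925; mL+mR=-456/925 → advance -1; mR−mL=-1032/925 → turn -1·90°
n=2: pose=(-7,-5,W); sL=12/17, sR=60/37; mL=-576/629, mR=-732/629; mL+mR=-1308/629 → advance -1; mR−mL=-156/629 → turn -1·90°
n=3: pose=(-6,-5,N); sL=24/17, sR=120/37; mL=-1152/629, mR=-1464/629; mL+mR=-2616/629 → advance -1; mR−mL=-312/629 → turn -1·90°
n=4: pose=(-6,-6,E); sL=3, sR=30/37; mL=81/37, mR=-141/74; mL+mR=21/74 → advance +1; mR−mL=-303/74 → turn -1·90°
n=5: pose=(-5,-6,S); sL=120/121, sR=120/157; mL=4320/18997, mR=-16680/18997; mL+mR=-12360/18997 → advance -1; mR−mL=-21000/18997 → turn -1·90°

0 30/13 3/4 81/52 -159/104 -8 -6 E
1 24/25 24/37 288/925 -744/925 -7 -6 S
2 12/17 60/37 -576/629 -732/629 -7 -5 W
3 24/17 120/37 -1152/629 -1464/629 -6 -5 N
4 3 30/37 81/37 -141/74 -6 -6 E
5 120/121 120/157 4320/18997 -16680/18997 -5 -6 S
final -5 -5 W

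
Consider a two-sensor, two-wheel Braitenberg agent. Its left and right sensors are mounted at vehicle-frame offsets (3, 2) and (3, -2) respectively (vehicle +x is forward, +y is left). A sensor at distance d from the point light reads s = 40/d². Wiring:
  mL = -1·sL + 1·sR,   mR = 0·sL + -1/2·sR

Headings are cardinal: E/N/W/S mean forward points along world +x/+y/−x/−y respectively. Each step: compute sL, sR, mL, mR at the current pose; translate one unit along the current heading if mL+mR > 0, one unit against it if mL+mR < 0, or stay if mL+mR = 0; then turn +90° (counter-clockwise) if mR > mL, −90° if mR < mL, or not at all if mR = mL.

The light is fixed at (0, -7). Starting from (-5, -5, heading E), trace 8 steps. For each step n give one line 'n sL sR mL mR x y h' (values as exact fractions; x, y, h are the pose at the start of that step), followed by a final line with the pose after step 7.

0 2 10 8 -5 -5 -5 E
1 8 40/37 -256/37 -20/37 -4 -5 S
2 20/13 20 240/13 -10 -4 -4 E
3 40 8/5 -192/5 -4/5 -3 -4 S
4 10/9 10 80/9 -5 -3 -3 E
5 40 40/17 -640/17 -20/17 -2 -3 S
6 4/5 4 16/5 -2 -2 -2 E
7 8 40/13 -64/13 -20/13 -1 -2 S
final -1 -1 E

n=0: pose=(-5,-5,E); sL=2, sR=10; mL=8, mR=-5; mL+mR=3 → advance +1; mR−mL=-13 → turn -1·90°
n=1: pose=(-4,-5,S); sL=8, sR=40/37; mL=-256/37, mR=-20/37; mL+mR=-276/37 → advance -1; mR−mL=236/37 → turn +1·90°
n=2: pose=(-4,-4,E); sL=20/13, sR=20; mL=240/13, mR=-10; mL+mR=110/13 → advance +1; mR−mL=-370/13 → turn -1·90°
n=3: pose=(-3,-4,S); sL=40, sR=8/5; mL=-192/5, mR=-4/5; mL+mR=-196/5 → advance -1; mR−mL=188/5 → turn +1·90°
n=4: pose=(-3,-3,E); sL=10/9, sR=10; mL=80/9, mR=-5; mL+mR=35/9 → advance +1; mR−mL=-125/9 → turn -1·90°
n=5: pose=(-2,-3,S); sL=40, sR=40/17; mL=-640/17, mR=-20/17; mL+mR=-660/17 → advance -1; mR−mL=620/17 → turn +1·90°
n=6: pose=(-2,-2,E); sL=4/5, sR=4; mL=16/5, mR=-2; mL+mR=6/5 → advance +1; mR−mL=-26/5 → turn -1·90°
n=7: pose=(-1,-2,S); sL=8, sR=40/13; mL=-64/13, mR=-20/13; mL+mR=-84/13 → advance -1; mR−mL=44/13 → turn +1·90°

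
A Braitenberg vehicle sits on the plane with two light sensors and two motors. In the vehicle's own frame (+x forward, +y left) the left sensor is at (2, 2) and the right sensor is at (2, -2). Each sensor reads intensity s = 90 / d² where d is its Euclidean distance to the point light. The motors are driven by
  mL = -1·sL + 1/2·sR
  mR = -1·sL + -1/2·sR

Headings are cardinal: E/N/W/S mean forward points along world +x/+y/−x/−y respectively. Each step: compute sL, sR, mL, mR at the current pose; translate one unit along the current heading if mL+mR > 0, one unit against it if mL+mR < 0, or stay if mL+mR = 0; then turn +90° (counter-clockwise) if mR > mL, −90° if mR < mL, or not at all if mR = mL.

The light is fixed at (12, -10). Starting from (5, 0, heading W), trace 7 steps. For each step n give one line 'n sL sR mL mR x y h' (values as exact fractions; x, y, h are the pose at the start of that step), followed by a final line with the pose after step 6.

n=0: pose=(5,0,W); sL=18/29, sR=2/5; mL=-61/145, mR=-119/145; mL+mR=-36/29 → advance -1; mR−mL=-2/5 → turn -1·90°
n=1: pose=(6,0,N); sL=45/104, sR=9/16; mL=-63/416, mR=-297/416; mL+mR=-45/52 → advance -1; mR−mL=-9/16 → turn -1·90°
n=2: pose=(6,-1,E); sL=90/137, sR=18/13; mL=63/1781, mR=-2403/1781; mL+mR=-180/137 → advance -1; mR−mL=-18/13 → turn -1·90°
n=3: pose=(5,-1,S); sL=45/37, sR=9/13; mL=-837/962, mR=-1503/962; mL+mR=-90/37 → advance -1; mR−mL=-9/13 → turn -1·90°
n=4: pose=(5,0,W); sL=18/29, sR=2/5; mL=-61/145, mR=-119/145; mL+mR=-36/29 → advance -1; mR−mL=-2/5 → turn -1·90°
n=5: pose=(6,0,N); sL=45/104, sR=9/16; mL=-63/416, mR=-297/416; mL+mR=-45/52 → advance -1; mR−mL=-9/16 → turn -1·90°
n=6: pose=(6,-1,E); sL=90/137, sR=18/13; mL=63/1781, mR=-2403/1781; mL+mR=-180/137 → advance -1; mR−mL=-18/13 → turn -1·90°

0 18/29 2/5 -61/145 -119/145 5 0 W
1 45/104 9/16 -63/416 -297/416 6 0 N
2 90/137 18/13 63/1781 -2403/1781 6 -1 E
3 45/37 9/13 -837/962 -1503/962 5 -1 S
4 18/29 2/5 -61/145 -119/145 5 0 W
5 45/104 9/16 -63/416 -297/416 6 0 N
6 90/137 18/13 63/1781 -2403/1781 6 -1 E
final 5 -1 S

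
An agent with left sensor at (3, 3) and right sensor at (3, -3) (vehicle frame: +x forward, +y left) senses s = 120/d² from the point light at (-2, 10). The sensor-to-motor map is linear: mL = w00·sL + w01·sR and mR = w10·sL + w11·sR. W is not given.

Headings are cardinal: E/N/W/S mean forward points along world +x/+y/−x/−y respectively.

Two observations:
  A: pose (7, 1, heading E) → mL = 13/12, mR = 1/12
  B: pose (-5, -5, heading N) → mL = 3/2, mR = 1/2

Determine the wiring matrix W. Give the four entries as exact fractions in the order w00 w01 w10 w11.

1 1 -1/2 1

obs A: pose=(7,1,E) → sL=2/3, sR=5/12, mL=13/12, mR=1/12
obs B: pose=(-5,-5,N) → sL=2/3, sR=5/6, mL=3/2, mR=1/2
sensor matrix S = [[2/3, 5/12], [2/3, 5/6]]; det S = 5/18
solve [mL_A; mL_B] = S·[w00; w01] and [mR_A; mR_B] = S·[w10; w11]:
  w00 = 1, w01 = 1, w10 = -1/2, w11 = 1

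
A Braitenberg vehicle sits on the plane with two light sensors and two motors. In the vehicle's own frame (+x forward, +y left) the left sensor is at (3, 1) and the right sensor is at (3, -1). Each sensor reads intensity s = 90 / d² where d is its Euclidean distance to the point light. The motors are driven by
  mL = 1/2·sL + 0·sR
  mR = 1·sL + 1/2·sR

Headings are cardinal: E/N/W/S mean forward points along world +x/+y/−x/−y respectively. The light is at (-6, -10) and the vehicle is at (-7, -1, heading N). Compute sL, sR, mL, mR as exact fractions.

45/74 5/8 45/148 545/592

left sensor world pos  = (-8, 2); dL² = 148
right sensor world pos = (-6, 2); dR² = 144
sL = 90/148 = 45/74
sR = 90/144 = 5/8
mL = 1/2·sL + 0·sR = 45/148
mR = 1·sL + 1/2·sR = 545/592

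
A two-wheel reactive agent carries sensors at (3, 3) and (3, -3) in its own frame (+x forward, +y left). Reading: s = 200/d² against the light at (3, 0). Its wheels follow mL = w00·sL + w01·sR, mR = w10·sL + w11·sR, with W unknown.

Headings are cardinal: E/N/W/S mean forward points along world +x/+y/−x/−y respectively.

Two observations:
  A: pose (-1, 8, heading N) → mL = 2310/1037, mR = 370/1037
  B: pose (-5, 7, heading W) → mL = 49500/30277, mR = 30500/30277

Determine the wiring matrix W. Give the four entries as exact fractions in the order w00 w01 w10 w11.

1/2 1 1 -1/2

obs A: pose=(-1,8,N) → sL=20/17, sR=100/61, mL=2310/1037, mR=370/1037
obs B: pose=(-5,7,W) → sL=200/137, sR=200/221, mL=49500/30277, mR=30500/30277
sensor matrix S = [[20/17, 100/61], [200/137, 200/221]]; det S = -41712000/31397249
solve [mL_A; mL_B] = S·[w00; w01] and [mR_A; mR_B] = S·[w10; w11]:
  w00 = 1/2, w01 = 1, w10 = 1, w11 = -1/2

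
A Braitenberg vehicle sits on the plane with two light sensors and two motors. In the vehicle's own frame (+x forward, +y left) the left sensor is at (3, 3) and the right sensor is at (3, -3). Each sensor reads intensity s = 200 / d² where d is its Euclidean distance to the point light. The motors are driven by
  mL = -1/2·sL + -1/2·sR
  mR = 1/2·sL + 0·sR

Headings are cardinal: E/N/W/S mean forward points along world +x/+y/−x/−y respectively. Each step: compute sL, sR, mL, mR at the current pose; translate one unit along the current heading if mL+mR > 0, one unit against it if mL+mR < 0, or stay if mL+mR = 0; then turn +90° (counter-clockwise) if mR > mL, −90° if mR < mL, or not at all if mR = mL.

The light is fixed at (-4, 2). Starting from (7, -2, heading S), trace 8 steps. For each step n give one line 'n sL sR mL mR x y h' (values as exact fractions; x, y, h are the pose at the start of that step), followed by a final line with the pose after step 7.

0 40/49 200/113 -7160/5537 20/49 7 -2 S
1 50/49 25/29 -2675/2842 25/49 7 -1 E
2 200/49 200/169 -21800/8281 100/49 6 -1 N
3 100/49 4 -148/49 50/49 6 -2 W
4 40/49 200/113 -7160/5537 20/49 7 -2 S
5 50/49 25/29 -2675/2842 25/49 7 -1 E
6 200/49 200/169 -21800/8281 100/49 6 -1 N
7 100/49 4 -148/49 50/49 6 -2 W
final 7 -2 S

n=0: pose=(7,-2,S); sL=40/49, sR=200/113; mL=-7160/5537, mR=20/49; mL+mR=-100/113 → advance -1; mR−mL=9420/5537 → turn +1·90°
n=1: pose=(7,-1,E); sL=50/49, sR=25/29; mL=-2675/2842, mR=25/49; mL+mR=-25/58 → advance -1; mR−mL=4125/2842 → turn +1·90°
n=2: pose=(6,-1,N); sL=200/49, sR=200/169; mL=-21800/8281, mR=100/49; mL+mR=-100/169 → advance -1; mR−mL=38700/8281 → turn +1·90°
n=3: pose=(6,-2,W); sL=100/49, sR=4; mL=-148/49, mR=50/49; mL+mR=-2 → advance -1; mR−mL=198/49 → turn +1·90°
n=4: pose=(7,-2,S); sL=40/49, sR=200/113; mL=-7160/5537, mR=20/49; mL+mR=-100/113 → advance -1; mR−mL=9420/5537 → turn +1·90°
n=5: pose=(7,-1,E); sL=50/49, sR=25/29; mL=-2675/2842, mR=25/49; mL+mR=-25/58 → advance -1; mR−mL=4125/2842 → turn +1·90°
n=6: pose=(6,-1,N); sL=200/49, sR=200/169; mL=-21800/8281, mR=100/49; mL+mR=-100/169 → advance -1; mR−mL=38700/8281 → turn +1·90°
n=7: pose=(6,-2,W); sL=100/49, sR=4; mL=-148/49, mR=50/49; mL+mR=-2 → advance -1; mR−mL=198/49 → turn +1·90°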